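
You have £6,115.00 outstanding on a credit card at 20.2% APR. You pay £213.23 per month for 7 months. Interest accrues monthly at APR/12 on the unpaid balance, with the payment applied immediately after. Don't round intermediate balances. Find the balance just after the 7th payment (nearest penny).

Monthly rate r = 20.2%/12 = 1.68333% = 0.0168333.
Each month: B ← B·(1+r) − £213.23.
Month 1: interest £102.94; balance after payment £6,004.71.
Month 2: interest £101.08; balance after payment £5,892.56.
Month 3: interest £99.19; balance after payment £5,778.52.
Month 4: interest £97.27; balance after payment £5,662.56.
Month 5: interest £95.32; balance after payment £5,544.65.
Month 6: interest £93.33; balance after payment £5,424.75.
Month 7: interest £91.32; balance after payment £5,302.84.

£5,302.84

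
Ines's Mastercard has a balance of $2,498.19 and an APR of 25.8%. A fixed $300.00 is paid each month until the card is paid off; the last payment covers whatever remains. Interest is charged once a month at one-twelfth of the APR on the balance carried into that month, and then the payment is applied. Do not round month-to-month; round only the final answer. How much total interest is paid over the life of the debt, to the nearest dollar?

Monthly rate r = 25.8%/12 = 2.15% = 0.0215.
Payoff takes n = ⌈−ln(1 − rB₀/P)/ln(1+r)⌉ = ⌈9.274⌉ = 10 payments; the last is $82.83.
Total paid = 9·$300.00 + $82.83 = $2,782.83.
Total interest = total paid − principal = $2,782.83 − $2,498.19 = $284.64.

$285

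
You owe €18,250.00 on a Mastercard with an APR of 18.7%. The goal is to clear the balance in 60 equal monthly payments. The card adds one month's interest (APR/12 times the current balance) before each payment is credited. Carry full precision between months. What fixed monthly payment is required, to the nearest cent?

Monthly rate r = 18.7%/12 = 1.55833% = 0.0155833.
Level-payment amortization: P = B₀·r / (1 − (1+r)^(−n)) = 18250.00·0.0155833 / (1 − 1.01558^(−60)).
Denominator 1 − (1+r)^(−60) = 0.604573205.
P = 284.396 / 0.604573205 ≈ 470.41.

€470.41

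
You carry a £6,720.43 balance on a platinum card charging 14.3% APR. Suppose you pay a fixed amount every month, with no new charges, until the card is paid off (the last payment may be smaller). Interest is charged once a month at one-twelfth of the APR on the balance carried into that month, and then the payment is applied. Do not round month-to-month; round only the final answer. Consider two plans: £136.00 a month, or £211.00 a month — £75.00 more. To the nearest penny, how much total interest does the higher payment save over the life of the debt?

Monthly rate r = 14.3%/12 = 1.19167% = 0.0119167.
At £136.00/mo: n = ⌈−ln(1 − rB₀/P)/ln(1+r)⌉ = 76 payments (last £4.13); total interest = total paid − £6,720.43 = £3,483.70.
At £211.00/mo: 41 payments (last £61.92); total interest £1,781.49.
Interest saved = £3,483.70 − £1,781.49 = £1,702.21.

£1,702.21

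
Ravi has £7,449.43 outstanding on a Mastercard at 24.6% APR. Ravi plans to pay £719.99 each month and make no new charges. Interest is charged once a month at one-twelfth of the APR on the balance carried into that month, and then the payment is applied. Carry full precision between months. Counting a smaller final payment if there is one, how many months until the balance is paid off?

Monthly rate r = 24.6%/12 = 2.05% = 0.0205.
Recurrence: B ← B·(1+r) − £719.99.
Month 1: interest £152.71; balance after payment £6,882.15.
Month 2: interest £141.08; balance after payment £6,303.25.
Closed form: n = −ln(1 − rB₀/P)/ln(1+r) = −ln(0.7879)/ln(1.0205) ≈ 11.748, so the balance reaches zero during payment 12.

12 months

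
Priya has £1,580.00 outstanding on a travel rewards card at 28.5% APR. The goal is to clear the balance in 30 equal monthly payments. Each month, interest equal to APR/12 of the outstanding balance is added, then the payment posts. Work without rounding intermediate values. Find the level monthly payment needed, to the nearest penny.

£74.24

Monthly rate r = 28.5%/12 = 2.375% = 0.02375.
Level-payment amortization: P = B₀·r / (1 − (1+r)^(−n)) = 1580.00·0.02375 / (1 − 1.02375^(−30)).
Denominator 1 − (1+r)^(−30) = 0.505481484.
P = 37.525 / 0.505481484 ≈ 74.24.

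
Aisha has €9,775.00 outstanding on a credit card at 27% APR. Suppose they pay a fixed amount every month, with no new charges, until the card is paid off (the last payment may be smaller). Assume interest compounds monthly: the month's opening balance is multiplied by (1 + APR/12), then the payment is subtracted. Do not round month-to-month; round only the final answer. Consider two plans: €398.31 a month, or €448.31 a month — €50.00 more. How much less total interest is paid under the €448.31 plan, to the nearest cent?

Monthly rate r = 27%/12 = 2.25% = 0.0225.
At €398.31/mo: n = ⌈−ln(1 − rB₀/P)/ln(1+r)⌉ = 37 payments (last €42.21); total interest = total paid − €9,775.00 = €4,606.37.
At €448.31/mo: 31 payments (last €141.88); total interest €3,816.18.
Interest saved = €4,606.37 − €3,816.18 = €790.19.

€790.19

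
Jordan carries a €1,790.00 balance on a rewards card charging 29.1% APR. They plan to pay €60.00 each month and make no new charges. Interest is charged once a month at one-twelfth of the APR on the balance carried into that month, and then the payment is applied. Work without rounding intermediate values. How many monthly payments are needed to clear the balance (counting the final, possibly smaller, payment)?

54 months

Monthly rate r = 29.1%/12 = 2.425% = 0.02425.
Recurrence: B ← B·(1+r) − €60.00.
Month 1: interest €43.41; balance after payment €1,773.41.
Month 2: interest €43.01; balance after payment €1,756.41.
Closed form: n = −ln(1 − rB₀/P)/ln(1+r) = −ln(0.27654)/ln(1.02425) ≈ 53.646, so the balance reaches zero during payment 54.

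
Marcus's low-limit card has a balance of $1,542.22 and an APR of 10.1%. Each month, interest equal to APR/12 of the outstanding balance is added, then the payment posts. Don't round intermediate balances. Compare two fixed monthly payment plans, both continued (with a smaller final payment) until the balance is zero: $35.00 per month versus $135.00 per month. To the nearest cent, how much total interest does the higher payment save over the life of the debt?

$306.86

Monthly rate r = 10.1%/12 = 0.841667% = 0.00841667.
At $35.00/mo: n = ⌈−ln(1 − rB₀/P)/ln(1+r)⌉ = 56 payments (last $10.19); total interest = total paid − $1,542.22 = $392.97.
At $135.00/mo: 13 payments (last $8.33); total interest $86.11.
Interest saved = $392.97 − $86.11 = $306.86.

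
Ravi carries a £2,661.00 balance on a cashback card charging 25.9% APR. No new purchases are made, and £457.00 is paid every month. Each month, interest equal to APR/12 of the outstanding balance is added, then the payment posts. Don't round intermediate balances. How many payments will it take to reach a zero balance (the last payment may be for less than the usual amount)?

Monthly rate r = 25.9%/12 = 2.15833% = 0.0215833.
Recurrence: B ← B·(1+r) − £457.00.
Month 1: interest £57.43; balance after payment £2,261.43.
Month 2: interest £48.81; balance after payment £1,853.24.
Closed form: n = −ln(1 − rB₀/P)/ln(1+r) = −ln(0.87433)/ln(1.02158) ≈ 6.289, so the balance reaches zero during payment 7.

7 months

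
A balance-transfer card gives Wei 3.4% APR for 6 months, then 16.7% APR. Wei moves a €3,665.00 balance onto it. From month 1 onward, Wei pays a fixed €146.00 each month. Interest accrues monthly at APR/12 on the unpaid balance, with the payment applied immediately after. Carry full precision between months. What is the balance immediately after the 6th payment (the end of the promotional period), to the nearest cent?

Promo months 1–6 at r₀ = 3.4%/12 = 0.00283333; months 7+ at r₁ = 16.7%/12 = 0.0139167.
After month 6: iterate B ← B·(1+r₀) − €146.00 for 6 months → €2,845.52.

€2,845.52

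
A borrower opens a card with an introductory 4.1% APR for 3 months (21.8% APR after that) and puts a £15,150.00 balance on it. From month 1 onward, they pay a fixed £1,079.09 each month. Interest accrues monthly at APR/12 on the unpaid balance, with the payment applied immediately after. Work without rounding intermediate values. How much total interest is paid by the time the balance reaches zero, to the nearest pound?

£1,689

Promo months 1–3 at r₀ = 4.1%/12 = 0.00341667; months 4+ at r₁ = 21.8%/12 = 0.0181667.
After month 3: iterate B ← B·(1+r₀) − £1,079.09 for 3 months → £12,057.48.
Then at r₁ with £1,079.09/mo: n₂ = −ln(1 − r₁·B/P)/ln(1+r₁) ≈ 12.60 → 13 more payments.
Total paid = 15·£1,079.09 + £652.30 = £16,838.65; interest = £16,838.65 − £15,150.00 = £1,688.65.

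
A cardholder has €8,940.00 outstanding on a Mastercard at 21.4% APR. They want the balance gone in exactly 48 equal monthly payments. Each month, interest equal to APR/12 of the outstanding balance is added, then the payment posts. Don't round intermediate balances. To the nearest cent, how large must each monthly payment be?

€278.76

Monthly rate r = 21.4%/12 = 1.78333% = 0.0178333.
Level-payment amortization: P = B₀·r / (1 − (1+r)^(−n)) = 8940.00·0.0178333 / (1 − 1.01783^(−48)).
Denominator 1 − (1+r)^(−48) = 0.571925007.
P = 159.43 / 0.571925007 ≈ 278.76.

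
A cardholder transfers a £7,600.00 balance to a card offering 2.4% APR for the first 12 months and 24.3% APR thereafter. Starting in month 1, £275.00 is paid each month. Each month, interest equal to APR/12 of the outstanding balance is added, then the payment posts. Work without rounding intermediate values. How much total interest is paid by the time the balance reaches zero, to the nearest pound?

Promo months 1–12 at r₀ = 2.4%/12 = 0.002; months 13+ at r₁ = 24.3%/12 = 0.02025.
After month 12: iterate B ← B·(1+r₀) − £275.00 for 12 months → £4,447.88.
Then at r₁ with £275.00/mo: n₂ = −ln(1 − r₁·B/P)/ln(1+r₁) ≈ 19.79 → 20 more payments.
Total paid = 31·£275.00 + £218.35 = £8,743.35; interest = £8,743.35 − £7,600.00 = £1,143.35.

£1,143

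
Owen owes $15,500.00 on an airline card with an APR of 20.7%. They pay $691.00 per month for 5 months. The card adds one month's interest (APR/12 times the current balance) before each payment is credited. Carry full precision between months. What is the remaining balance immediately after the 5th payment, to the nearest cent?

Monthly rate r = 20.7%/12 = 1.725% = 0.01725.
Each month: B ← B·(1+r) − $691.00.
Month 1: interest $267.37; balance after payment $15,076.38.
Month 2: interest $260.07; balance after payment $14,645.44.
Month 3: interest $252.63; balance after payment $14,207.08.
Month 4: interest $245.07; balance after payment $13,761.15.
Month 5: interest $237.38; balance after payment $13,307.53.

$13,307.53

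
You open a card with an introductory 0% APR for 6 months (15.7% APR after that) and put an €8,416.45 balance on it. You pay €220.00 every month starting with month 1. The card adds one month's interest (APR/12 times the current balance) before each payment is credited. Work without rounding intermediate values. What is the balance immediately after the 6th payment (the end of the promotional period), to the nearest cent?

Promo months 1–6 at r₀ = 0%/12 = 0; months 7+ at r₁ = 15.7%/12 = 0.0130833.
After month 6 (no interest yet): B = €8,416.45 − 6·€220.00 = €7,096.45.

€7,096.45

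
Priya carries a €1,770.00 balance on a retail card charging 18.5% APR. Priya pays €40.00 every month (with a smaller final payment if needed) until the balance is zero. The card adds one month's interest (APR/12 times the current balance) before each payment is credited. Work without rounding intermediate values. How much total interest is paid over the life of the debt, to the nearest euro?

€1,227

Monthly rate r = 18.5%/12 = 1.54167% = 0.0154167.
Payoff takes n = ⌈−ln(1 − rB₀/P)/ln(1+r)⌉ = ⌈74.926⌉ = 75 payments; the last is €37.06.
Total paid = 74·€40.00 + €37.06 = €2,997.06.
Total interest = total paid − principal = €2,997.06 − €1,770.00 = €1,227.06.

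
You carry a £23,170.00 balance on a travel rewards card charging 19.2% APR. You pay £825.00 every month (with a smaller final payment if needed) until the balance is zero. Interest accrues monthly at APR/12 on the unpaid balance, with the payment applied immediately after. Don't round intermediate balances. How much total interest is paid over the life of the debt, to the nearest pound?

£7,843

Monthly rate r = 19.2%/12 = 1.6% = 0.016.
Payoff takes n = ⌈−ln(1 − rB₀/P)/ln(1+r)⌉ = ⌈37.589⌉ = 38 payments; the last is £487.84.
Total paid = 37·£825.00 + £487.84 = £31,012.84.
Total interest = total paid − principal = £31,012.84 − £23,170.00 = £7,842.84.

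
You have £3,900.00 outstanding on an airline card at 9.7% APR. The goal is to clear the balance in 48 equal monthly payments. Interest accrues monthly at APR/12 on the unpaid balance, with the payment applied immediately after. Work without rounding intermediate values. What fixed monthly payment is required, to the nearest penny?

Monthly rate r = 9.7%/12 = 0.808333% = 0.00808333.
Level-payment amortization: P = B₀·r / (1 − (1+r)^(−n)) = 3900.00·0.00808333 / (1 − 1.00808^(−48)).
Denominator 1 − (1+r)^(−48) = 0.320528666.
P = 31.525 / 0.320528666 ≈ 98.35.

£98.35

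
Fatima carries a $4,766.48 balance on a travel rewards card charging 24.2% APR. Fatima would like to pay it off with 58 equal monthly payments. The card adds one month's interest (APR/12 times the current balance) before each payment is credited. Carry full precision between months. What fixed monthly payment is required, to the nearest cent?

Monthly rate r = 24.2%/12 = 2.01667% = 0.0201667.
Level-payment amortization: P = B₀·r / (1 − (1+r)^(−n)) = 4766.48·0.0201667 / (1 − 1.02017^(−58)).
Denominator 1 − (1+r)^(−58) = 0.685895245.
P = 96.124 / 0.685895245 ≈ 140.14.

$140.14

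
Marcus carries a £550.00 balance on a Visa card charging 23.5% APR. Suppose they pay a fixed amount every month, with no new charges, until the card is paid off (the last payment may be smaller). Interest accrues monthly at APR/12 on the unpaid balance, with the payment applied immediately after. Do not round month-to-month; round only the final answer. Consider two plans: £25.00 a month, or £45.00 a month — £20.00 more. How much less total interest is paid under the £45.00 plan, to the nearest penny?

£91.66

Monthly rate r = 23.5%/12 = 1.95833% = 0.0195833.
At £25.00/mo: n = ⌈−ln(1 − rB₀/P)/ln(1+r)⌉ = 30 payments (last £1.50); total interest = total paid − £550.00 = £176.50.
At £45.00/mo: 15 payments (last £4.84); total interest £84.84.
Interest saved = £176.50 − £84.84 = £91.66.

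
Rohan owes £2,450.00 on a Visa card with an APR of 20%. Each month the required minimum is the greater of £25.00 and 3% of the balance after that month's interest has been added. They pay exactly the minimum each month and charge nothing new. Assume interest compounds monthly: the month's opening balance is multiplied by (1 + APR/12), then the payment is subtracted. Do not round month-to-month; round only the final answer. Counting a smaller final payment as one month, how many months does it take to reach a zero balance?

Monthly rate r = 20%/12 = 1.66667% = 0.0166667.
While 3% of the post-interest balance exceeds £25.00, each month B ← (B·(1+r))·(1 − 0.03), i.e. B shrinks by the factor (1+r)·0.97 = 0.98617.
This holds for months 1–79. Entering month 80 the balance is £815.16; 3% of the post-interest balance is now below £25.00, so the flat £25.00 minimum applies from here.
From month 80 a fixed £25.00 at rate r clears £815.16 in 48 more payments. Total: 79 + 48 = 127 months.

127 months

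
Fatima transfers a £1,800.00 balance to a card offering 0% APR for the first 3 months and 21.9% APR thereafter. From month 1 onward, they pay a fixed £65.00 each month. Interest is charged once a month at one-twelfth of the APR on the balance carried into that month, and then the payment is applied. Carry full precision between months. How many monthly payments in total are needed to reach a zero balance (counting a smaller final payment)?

Promo months 1–3 at r₀ = 0%/12 = 0; months 4+ at r₁ = 21.9%/12 = 0.01825.
After month 3 (no interest yet): B = £1,800.00 − 3·£65.00 = £1,605.00.
Then at r₁ with £65.00/mo: n₂ = −ln(1 − r₁·B/P)/ln(1+r₁) ≈ 33.12 → 34 more payments.

37 payments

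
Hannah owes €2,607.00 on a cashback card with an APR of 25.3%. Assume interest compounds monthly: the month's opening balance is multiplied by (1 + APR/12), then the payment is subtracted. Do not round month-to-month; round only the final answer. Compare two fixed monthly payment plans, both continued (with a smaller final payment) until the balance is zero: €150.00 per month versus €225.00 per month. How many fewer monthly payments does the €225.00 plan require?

8 fewer payments

Monthly rate r = 25.3%/12 = 2.10833% = 0.0210833.
At €150.00/mo: n = ⌈−ln(1 − rB₀/P)/ln(1+r)⌉ = 22 payments (last €131.27); total interest = total paid − €2,607.00 = €674.27.
At €225.00/mo: 14 payments (last €96.10); total interest €414.10.
Payments saved = 22 − 14 = 8.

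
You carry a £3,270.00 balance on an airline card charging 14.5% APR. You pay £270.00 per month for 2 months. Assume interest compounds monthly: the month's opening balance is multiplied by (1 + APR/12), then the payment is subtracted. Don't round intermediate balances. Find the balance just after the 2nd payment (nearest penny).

£2,806.24

Monthly rate r = 14.5%/12 = 1.20833% = 0.0120833.
Each month: B ← B·(1+r) − £270.00.
Month 1: interest £39.51; balance after payment £3,039.51.
Month 2: interest £36.73; balance after payment £2,806.24.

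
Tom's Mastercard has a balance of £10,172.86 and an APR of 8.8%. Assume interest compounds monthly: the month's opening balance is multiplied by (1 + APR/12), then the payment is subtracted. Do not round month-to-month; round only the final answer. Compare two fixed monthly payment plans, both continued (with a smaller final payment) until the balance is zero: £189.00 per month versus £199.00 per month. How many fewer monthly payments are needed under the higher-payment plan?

4 fewer payments

Monthly rate r = 8.8%/12 = 0.733333% = 0.00733333.
At £189.00/mo: n = ⌈−ln(1 − rB₀/P)/ln(1+r)⌉ = 69 payments (last £134.84); total interest = total paid − £10,172.86 = £2,813.98.
At £199.00/mo: 65 payments (last £59.79); total interest £2,622.93.
Payments saved = 69 − 65 = 4.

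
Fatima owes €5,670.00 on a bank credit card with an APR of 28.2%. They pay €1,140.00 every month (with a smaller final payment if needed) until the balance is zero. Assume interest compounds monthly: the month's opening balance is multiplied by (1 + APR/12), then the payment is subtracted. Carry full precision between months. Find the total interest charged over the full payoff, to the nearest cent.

Monthly rate r = 28.2%/12 = 2.35% = 0.0235.
Payoff takes n = ⌈−ln(1 − rB₀/P)/ln(1+r)⌉ = ⌈5.351⌉ = 6 payments; the last is €403.27.
Total paid = 5·€1,140.00 + €403.27 = €6,103.27.
Total interest = total paid − principal = €6,103.27 − €5,670.00 = €433.27.

€433.27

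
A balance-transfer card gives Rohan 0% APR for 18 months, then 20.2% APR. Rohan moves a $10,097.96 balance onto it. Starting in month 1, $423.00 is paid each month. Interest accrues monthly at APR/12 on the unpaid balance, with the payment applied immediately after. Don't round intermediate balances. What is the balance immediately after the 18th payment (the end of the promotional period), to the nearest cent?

$2,483.96

Promo months 1–18 at r₀ = 0%/12 = 0; months 19+ at r₁ = 20.2%/12 = 0.0168333.
After month 18 (no interest yet): B = $10,097.96 − 18·$423.00 = $2,483.96.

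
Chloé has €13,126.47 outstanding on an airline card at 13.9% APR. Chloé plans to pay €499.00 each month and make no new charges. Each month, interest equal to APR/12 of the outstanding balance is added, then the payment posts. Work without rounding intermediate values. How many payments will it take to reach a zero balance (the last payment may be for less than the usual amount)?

32 payments

Monthly rate r = 13.9%/12 = 1.15833% = 0.0115833.
Recurrence: B ← B·(1+r) − €499.00.
Month 1: interest €152.05; balance after payment €12,779.52.
Month 2: interest €148.03; balance after payment €12,428.55.
Closed form: n = −ln(1 − rB₀/P)/ln(1+r) = −ln(0.69529)/ln(1.01158) ≈ 31.556, so the balance reaches zero during payment 32.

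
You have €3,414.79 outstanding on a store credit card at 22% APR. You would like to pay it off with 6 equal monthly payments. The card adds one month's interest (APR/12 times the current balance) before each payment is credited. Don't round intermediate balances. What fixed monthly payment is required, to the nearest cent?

€606.20

Monthly rate r = 22%/12 = 1.83333% = 0.0183333.
Level-payment amortization: P = B₀·r / (1 − (1+r)^(−n)) = 3414.79·0.0183333 / (1 − 1.01833^(−6)).
Denominator 1 − (1+r)^(−6) = 0.103273011.
P = 62.6045 / 0.103273011 ≈ 606.20.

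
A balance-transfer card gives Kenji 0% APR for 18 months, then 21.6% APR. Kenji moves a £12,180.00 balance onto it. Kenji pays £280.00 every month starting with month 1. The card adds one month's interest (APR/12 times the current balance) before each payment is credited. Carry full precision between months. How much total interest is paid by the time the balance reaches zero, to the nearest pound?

£2,503

Promo months 1–18 at r₀ = 0%/12 = 0; months 19+ at r₁ = 21.6%/12 = 0.018.
After month 18 (no interest yet): B = £12,180.00 − 18·£280.00 = £7,140.00.
Then at r₁ with £280.00/mo: n₂ = −ln(1 − r₁·B/P)/ln(1+r₁) ≈ 34.44 → 35 more payments.
Total paid = 52·£280.00 + £122.70 = £14,682.70; interest = £14,682.70 − £12,180.00 = £2,502.70.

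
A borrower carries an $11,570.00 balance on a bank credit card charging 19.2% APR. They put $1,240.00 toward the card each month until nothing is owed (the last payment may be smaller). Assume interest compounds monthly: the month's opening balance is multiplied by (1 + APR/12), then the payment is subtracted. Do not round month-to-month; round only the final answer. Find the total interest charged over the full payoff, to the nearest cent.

Monthly rate r = 19.2%/12 = 1.6% = 0.016.
Payoff takes n = ⌈−ln(1 − rB₀/P)/ln(1+r)⌉ = ⌈10.186⌉ = 11 payments; the last is $232.01.
Total paid = 10·$1,240.00 + $232.01 = $12,632.01.
Total interest = total paid − principal = $12,632.01 − $11,570.00 = $1,062.01.

$1,062.01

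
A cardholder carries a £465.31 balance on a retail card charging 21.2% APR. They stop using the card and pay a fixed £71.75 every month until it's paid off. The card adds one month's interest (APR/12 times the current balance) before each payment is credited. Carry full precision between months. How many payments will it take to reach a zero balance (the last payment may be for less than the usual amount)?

Monthly rate r = 21.2%/12 = 1.76667% = 0.0176667.
Recurrence: B ← B·(1+r) − £71.75.
Month 1: interest £8.22; balance after payment £401.78.
Month 2: interest £7.10; balance after payment £337.13.
Closed form: n = −ln(1 − rB₀/P)/ln(1+r) = −ln(0.88543)/ln(1.01767) ≈ 6.948, so the balance reaches zero during payment 7.

7 months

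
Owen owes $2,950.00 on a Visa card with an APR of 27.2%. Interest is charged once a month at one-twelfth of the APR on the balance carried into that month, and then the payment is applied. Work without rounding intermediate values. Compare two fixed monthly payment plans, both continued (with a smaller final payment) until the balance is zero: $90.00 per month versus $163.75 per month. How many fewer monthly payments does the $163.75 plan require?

Monthly rate r = 27.2%/12 = 2.26667% = 0.0226667.
At $90.00/mo: n = ⌈−ln(1 − rB₀/P)/ln(1+r)⌉ = 61 payments (last $55.33); total interest = total paid − $2,950.00 = $2,505.33.
At $163.75/mo: 24 payments (last $68.54); total interest $884.79.
Payments saved = 61 − 24 = 37.

37 fewer payments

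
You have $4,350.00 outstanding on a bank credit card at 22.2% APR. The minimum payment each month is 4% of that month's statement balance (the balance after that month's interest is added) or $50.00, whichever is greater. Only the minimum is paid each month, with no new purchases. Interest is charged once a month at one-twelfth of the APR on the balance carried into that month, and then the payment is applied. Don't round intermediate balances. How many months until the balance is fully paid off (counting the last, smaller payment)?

90 months

Monthly rate r = 22.2%/12 = 1.85% = 0.0185.
While 4% of the post-interest balance exceeds $50.00, each month B ← (B·(1+r))·(1 − 0.04), i.e. B shrinks by the factor (1+r)·0.96 = 0.97776.
This holds for months 1–57. Entering month 58 the balance is $1,207.06; 4% of the post-interest balance is now below $50.00, so the flat $50.00 minimum applies from here.
From month 58 a fixed $50.00 at rate r clears $1,207.06 in 33 more payments. Total: 57 + 33 = 90 months.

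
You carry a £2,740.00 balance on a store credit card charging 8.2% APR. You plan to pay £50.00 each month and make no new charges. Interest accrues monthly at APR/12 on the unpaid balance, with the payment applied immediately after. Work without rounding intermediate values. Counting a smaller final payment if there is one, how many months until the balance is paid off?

69 months

Monthly rate r = 8.2%/12 = 0.683333% = 0.00683333.
Recurrence: B ← B·(1+r) − £50.00.
Month 1: interest £18.72; balance after payment £2,708.72.
Month 2: interest £18.51; balance after payment £2,677.23.
Closed form: n = −ln(1 − rB₀/P)/ln(1+r) = −ln(0.62553)/ln(1.00683) ≈ 68.891, so the balance reaches zero during payment 69.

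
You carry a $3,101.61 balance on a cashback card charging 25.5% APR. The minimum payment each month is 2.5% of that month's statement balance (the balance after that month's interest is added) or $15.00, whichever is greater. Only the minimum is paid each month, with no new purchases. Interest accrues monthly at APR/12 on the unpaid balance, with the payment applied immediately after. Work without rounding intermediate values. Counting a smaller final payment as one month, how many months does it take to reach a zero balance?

473 months

Monthly rate r = 25.5%/12 = 2.125% = 0.02125.
While 2.5% of the post-interest balance exceeds $15.00, each month B ← (B·(1+r))·(1 − 0.025), i.e. B shrinks by the factor (1+r)·0.975 = 0.99572.
This holds for months 1–388. Entering month 389 the balance is $586.98; 2.5% of the post-interest balance is now below $15.00, so the flat $15.00 minimum applies from here.
From month 389 a fixed $15.00 at rate r clears $586.98 in 85 more payments. Total: 388 + 85 = 473 months.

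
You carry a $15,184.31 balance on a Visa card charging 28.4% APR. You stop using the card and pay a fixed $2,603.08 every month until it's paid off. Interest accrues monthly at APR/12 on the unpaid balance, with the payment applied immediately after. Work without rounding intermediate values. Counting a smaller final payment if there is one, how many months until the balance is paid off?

7 payments

Monthly rate r = 28.4%/12 = 2.36667% = 0.0236667.
Recurrence: B ← B·(1+r) − $2,603.08.
Month 1: interest $359.36; balance after payment $12,940.59.
Month 2: interest $306.26; balance after payment $10,643.77.
Closed form: n = −ln(1 − rB₀/P)/ln(1+r) = −ln(0.86195)/ln(1.02367) ≈ 6.351, so the balance reaches zero during payment 7.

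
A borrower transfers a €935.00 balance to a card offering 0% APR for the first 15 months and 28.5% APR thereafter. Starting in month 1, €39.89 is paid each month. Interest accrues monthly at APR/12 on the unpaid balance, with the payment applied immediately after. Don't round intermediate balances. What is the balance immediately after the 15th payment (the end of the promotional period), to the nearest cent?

Promo months 1–15 at r₀ = 0%/12 = 0; months 16+ at r₁ = 28.5%/12 = 0.02375.
After month 15 (no interest yet): B = €935.00 − 15·€39.89 = €336.65.

€336.65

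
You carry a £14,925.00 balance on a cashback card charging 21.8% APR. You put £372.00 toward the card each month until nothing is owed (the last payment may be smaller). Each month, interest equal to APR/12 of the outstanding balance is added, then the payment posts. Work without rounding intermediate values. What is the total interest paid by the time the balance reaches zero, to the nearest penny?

Monthly rate r = 21.8%/12 = 1.81667% = 0.0181667.
Payoff takes n = ⌈−ln(1 − rB₀/P)/ln(1+r)⌉ = ⌈72.493⌉ = 73 payments; the last is £184.21.
Total paid = 72·£372.00 + £184.21 = £26,968.21.
Total interest = total paid − principal = £26,968.21 − £14,925.00 = £12,043.21.

£12,043.21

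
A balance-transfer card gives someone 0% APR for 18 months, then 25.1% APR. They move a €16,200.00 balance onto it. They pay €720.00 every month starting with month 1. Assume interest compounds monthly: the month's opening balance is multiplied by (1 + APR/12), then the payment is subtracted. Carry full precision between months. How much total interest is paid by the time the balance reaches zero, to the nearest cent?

Promo months 1–18 at r₀ = 0%/12 = 0; months 19+ at r₁ = 25.1%/12 = 0.0209167.
After month 18 (no interest yet): B = €16,200.00 − 18·€720.00 = €3,240.00.
Then at r₁ with €720.00/mo: n₂ = −ln(1 − r₁·B/P)/ln(1+r₁) ≈ 4.78 → 5 more payments.
Total paid = 22·€720.00 + €559.54 = €16,399.54; interest = €16,399.54 − €16,200.00 = €199.54.

€199.54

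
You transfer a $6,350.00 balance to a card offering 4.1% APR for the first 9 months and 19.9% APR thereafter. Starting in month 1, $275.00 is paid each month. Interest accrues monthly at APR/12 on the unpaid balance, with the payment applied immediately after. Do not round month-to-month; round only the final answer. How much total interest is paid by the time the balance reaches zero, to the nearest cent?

$792.06

Promo months 1–9 at r₀ = 4.1%/12 = 0.00341667; months 10+ at r₁ = 19.9%/12 = 0.0165833.
After month 9: iterate B ← B·(1+r₀) − $275.00 for 9 months → $4,038.86.
Then at r₁ with $275.00/mo: n₂ = −ln(1 − r₁·B/P)/ln(1+r₁) ≈ 16.97 → 17 more payments.
Total paid = 25·$275.00 + $267.06 = $7,142.06; interest = $7,142.06 − $6,350.00 = $792.06.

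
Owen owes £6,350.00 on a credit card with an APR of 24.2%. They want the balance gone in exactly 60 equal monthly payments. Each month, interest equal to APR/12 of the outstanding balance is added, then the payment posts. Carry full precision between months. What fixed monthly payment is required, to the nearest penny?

Monthly rate r = 24.2%/12 = 2.01667% = 0.0201667.
Level-payment amortization: P = B₀·r / (1 − (1+r)^(−n)) = 6350.00·0.0201667 / (1 − 1.02017^(−60)).
Denominator 1 − (1+r)^(−60) = 0.698190954.
P = 128.058 / 0.698190954 ≈ 183.41.

£183.41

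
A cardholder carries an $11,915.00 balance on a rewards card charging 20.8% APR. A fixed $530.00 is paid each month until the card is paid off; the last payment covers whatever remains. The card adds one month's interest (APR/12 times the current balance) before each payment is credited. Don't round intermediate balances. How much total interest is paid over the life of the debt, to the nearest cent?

$3,314.03

Monthly rate r = 20.8%/12 = 1.73333% = 0.0173333.
Payoff takes n = ⌈−ln(1 − rB₀/P)/ln(1+r)⌉ = ⌈28.732⌉ = 29 payments; the last is $389.03.
Total paid = 28·$530.00 + $389.03 = $15,229.03.
Total interest = total paid − principal = $15,229.03 − $11,915.00 = $3,314.03.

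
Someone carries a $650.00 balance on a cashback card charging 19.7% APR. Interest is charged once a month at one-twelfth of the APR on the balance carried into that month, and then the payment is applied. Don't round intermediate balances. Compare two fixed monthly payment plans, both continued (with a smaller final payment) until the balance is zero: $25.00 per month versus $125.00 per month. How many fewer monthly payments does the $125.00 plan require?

Monthly rate r = 19.7%/12 = 1.64167% = 0.0164167.
At $25.00/mo: n = ⌈−ln(1 − rB₀/P)/ln(1+r)⌉ = 35 payments (last $4.55); total interest = total paid − $650.00 = $204.55.
At $125.00/mo: 6 payments (last $60.25); total interest $35.25.
Payments saved = 35 − 6 = 29.

29 fewer payments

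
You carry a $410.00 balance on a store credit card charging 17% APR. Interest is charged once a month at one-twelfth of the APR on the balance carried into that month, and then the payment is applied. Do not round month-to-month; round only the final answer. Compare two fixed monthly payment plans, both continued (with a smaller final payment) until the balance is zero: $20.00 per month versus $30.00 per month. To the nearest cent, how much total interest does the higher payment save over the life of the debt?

Monthly rate r = 17%/12 = 1.41667% = 0.0141667.
At $20.00/mo: n = ⌈−ln(1 − rB₀/P)/ln(1+r)⌉ = 25 payments (last $7.80); total interest = total paid − $410.00 = $77.80.
At $30.00/mo: 16 payments (last $8.96); total interest $48.96.
Interest saved = $77.80 − $48.96 = $28.84.

$28.84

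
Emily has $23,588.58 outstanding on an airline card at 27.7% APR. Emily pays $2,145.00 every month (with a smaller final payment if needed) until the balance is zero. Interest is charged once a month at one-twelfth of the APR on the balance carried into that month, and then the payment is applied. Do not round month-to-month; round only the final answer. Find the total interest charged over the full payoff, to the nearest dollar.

$3,938

Monthly rate r = 27.7%/12 = 2.30833% = 0.0230833.
Payoff takes n = ⌈−ln(1 − rB₀/P)/ln(1+r)⌉ = ⌈12.831⌉ = 13 payments; the last is $1,786.84.
Total paid = 12·$2,145.00 + $1,786.84 = $27,526.84.
Total interest = total paid − principal = $27,526.84 − $23,588.58 = $3,938.26.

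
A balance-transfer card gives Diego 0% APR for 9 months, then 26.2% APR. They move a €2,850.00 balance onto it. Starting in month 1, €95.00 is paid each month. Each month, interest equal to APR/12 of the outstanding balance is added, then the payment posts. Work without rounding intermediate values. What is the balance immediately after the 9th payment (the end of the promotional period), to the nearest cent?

Promo months 1–9 at r₀ = 0%/12 = 0; months 10+ at r₁ = 26.2%/12 = 0.0218333.
After month 9 (no interest yet): B = €2,850.00 − 9·€95.00 = €1,995.00.

€1,995.00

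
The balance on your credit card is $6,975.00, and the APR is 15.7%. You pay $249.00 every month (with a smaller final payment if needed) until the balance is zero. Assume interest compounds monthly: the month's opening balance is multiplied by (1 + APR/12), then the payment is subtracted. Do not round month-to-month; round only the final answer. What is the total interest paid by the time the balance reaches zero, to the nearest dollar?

$1,770

Monthly rate r = 15.7%/12 = 1.30833% = 0.0130833.
Payoff takes n = ⌈−ln(1 − rB₀/P)/ln(1+r)⌉ = ⌈35.118⌉ = 36 payments; the last is $29.55.
Total paid = 35·$249.00 + $29.55 = $8,744.55.
Total interest = total paid − principal = $8,744.55 − $6,975.00 = $1,769.55.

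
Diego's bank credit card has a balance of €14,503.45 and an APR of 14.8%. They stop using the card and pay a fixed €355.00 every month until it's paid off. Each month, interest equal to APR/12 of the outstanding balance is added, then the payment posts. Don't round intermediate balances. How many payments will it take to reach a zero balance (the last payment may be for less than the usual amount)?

58 months

Monthly rate r = 14.8%/12 = 1.23333% = 0.0123333.
Recurrence: B ← B·(1+r) − €355.00.
Month 1: interest €178.88; balance after payment €14,327.33.
Month 2: interest €176.70; balance after payment €14,149.03.
Closed form: n = −ln(1 − rB₀/P)/ln(1+r) = −ln(0.49612)/ln(1.01233) ≈ 57.182, so the balance reaches zero during payment 58.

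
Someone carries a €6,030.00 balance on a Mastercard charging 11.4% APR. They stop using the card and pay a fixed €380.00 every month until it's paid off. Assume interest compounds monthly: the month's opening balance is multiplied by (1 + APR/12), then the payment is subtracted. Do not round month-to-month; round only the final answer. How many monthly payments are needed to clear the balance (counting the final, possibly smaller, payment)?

18 payments

Monthly rate r = 11.4%/12 = 0.95% = 0.0095.
Recurrence: B ← B·(1+r) − €380.00.
Month 1: interest €57.28; balance after payment €5,707.28.
Month 2: interest €54.22; balance after payment €5,381.50.
Closed form: n = −ln(1 − rB₀/P)/ln(1+r) = −ln(0.84925)/ln(1.0095) ≈ 17.282, so the balance reaches zero during payment 18.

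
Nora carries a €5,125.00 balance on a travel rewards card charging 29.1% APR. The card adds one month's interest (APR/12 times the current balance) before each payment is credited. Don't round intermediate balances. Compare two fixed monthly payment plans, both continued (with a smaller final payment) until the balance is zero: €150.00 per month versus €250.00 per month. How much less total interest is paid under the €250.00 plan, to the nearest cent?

Monthly rate r = 29.1%/12 = 2.425% = 0.02425.
At €150.00/mo: n = ⌈−ln(1 − rB₀/P)/ln(1+r)⌉ = 74 payments (last €89.88); total interest = total paid − €5,125.00 = €5,914.88.
At €250.00/mo: 29 payments (last €172.96); total interest €2,047.96.
Interest saved = €5,914.88 − €2,047.96 = €3,866.92.

€3,866.92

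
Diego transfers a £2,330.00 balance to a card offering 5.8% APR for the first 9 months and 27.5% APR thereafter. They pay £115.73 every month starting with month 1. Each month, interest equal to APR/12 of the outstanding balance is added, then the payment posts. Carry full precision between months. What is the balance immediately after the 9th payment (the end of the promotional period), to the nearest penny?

£1,371.40

Promo months 1–9 at r₀ = 5.8%/12 = 0.00483333; months 10+ at r₁ = 27.5%/12 = 0.0229167.
After month 9: iterate B ← B·(1+r₀) − £115.73 for 9 months → £1,371.40.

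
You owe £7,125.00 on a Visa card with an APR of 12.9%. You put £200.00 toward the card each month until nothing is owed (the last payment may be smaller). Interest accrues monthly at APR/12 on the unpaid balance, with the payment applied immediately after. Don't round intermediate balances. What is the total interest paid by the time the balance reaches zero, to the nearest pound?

£1,906

Monthly rate r = 12.9%/12 = 1.075% = 0.01075.
Payoff takes n = ⌈−ln(1 − rB₀/P)/ln(1+r)⌉ = ⌈45.156⌉ = 46 payments; the last is £31.33.
Total paid = 45·£200.00 + £31.33 = £9,031.33.
Total interest = total paid − principal = £9,031.33 − £7,125.00 = £1,906.33.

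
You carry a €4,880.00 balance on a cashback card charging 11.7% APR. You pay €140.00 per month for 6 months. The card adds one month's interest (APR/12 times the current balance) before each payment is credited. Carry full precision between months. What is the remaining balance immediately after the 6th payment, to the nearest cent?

Monthly rate r = 11.7%/12 = 0.975% = 0.00975.
Each month: B ← B·(1+r) − €140.00.
Month 1: interest €47.58; balance after payment €4,787.58.
Month 2: interest €46.68; balance after payment €4,694.26.
Month 3: interest €45.77; balance after payment €4,600.03.
Month 4: interest €44.85; balance after payment €4,504.88.
Month 5: interest €43.92; balance after payment €4,408.80.
Month 6: interest €42.99; balance after payment €4,311.79.

€4,311.79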